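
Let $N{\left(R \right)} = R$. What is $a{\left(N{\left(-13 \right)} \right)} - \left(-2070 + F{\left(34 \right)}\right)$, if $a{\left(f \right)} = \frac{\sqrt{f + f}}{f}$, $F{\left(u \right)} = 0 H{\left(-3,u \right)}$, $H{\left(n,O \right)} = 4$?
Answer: $2070 - \frac{i \sqrt{26}}{13} \approx 2070.0 - 0.39223 i$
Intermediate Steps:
$F{\left(u \right)} = 0$ ($F{\left(u \right)} = 0 \cdot 4 = 0$)
$a{\left(f \right)} = \frac{\sqrt{2}}{\sqrt{f}}$ ($a{\left(f \right)} = \frac{\sqrt{2 f}}{f} = \frac{\sqrt{2} \sqrt{f}}{f} = \frac{\sqrt{2}}{\sqrt{f}}$)
$a{\left(N{\left(-13 \right)} \right)} - \left(-2070 + F{\left(34 \right)}\right) = \frac{\sqrt{2}}{i \sqrt{13}} - -2070 = \sqrt{2} \left(- \frac{i \sqrt{13}}{13}\right) + \left(2070 + 0\right) = - \frac{i \sqrt{26}}{13} + 2070 = 2070 - \frac{i \sqrt{26}}{13}$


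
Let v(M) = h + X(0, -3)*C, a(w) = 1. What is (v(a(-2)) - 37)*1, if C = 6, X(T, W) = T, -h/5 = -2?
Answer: -27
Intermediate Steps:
h = 10 (h = -5*(-2) = 10)
v(M) = 10 (v(M) = 10 + 0*6 = 10 + 0 = 10)
(v(a(-2)) - 37)*1 = (10 - 37)*1 = -27*1 = -27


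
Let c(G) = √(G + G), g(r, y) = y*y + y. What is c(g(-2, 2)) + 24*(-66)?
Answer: -1584 + 2*√3 ≈ -1580.5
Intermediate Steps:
g(r, y) = y + y² (g(r, y) = y² + y = y + y²)
c(G) = √2*√G (c(G) = √(2*G) = √2*√G)
c(g(-2, 2)) + 24*(-66) = √2*√(2*(1 + 2)) + 24*(-66) = √2*√(2*3) - 1584 = √2*√6 - 1584 = 2*√3 - 1584 = -1584 + 2*√3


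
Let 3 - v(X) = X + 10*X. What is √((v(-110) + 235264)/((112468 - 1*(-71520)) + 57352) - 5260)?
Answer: 9*I*√945406189805/120670 ≈ 72.519*I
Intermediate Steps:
v(X) = 3 - 11*X (v(X) = 3 - (X + 10*X) = 3 - 11*X)
√((v(-110) + 235264)/((112468 - 1*(-71520)) + 57352) - 5260) = √(((3 - 11*(-110)) + 235264)/((112468 - 1*(-71520)) + 57352) - 5260) = √(((3 + 1210) + 235264)/((112468 + 71520) + 57352) - 5260) = √((1213 + 235264)/(183988 + 57352) - 5260) = √(236477/241340 - 5260) = √(-1269211923/241340) = 9*I*√945406189805/120670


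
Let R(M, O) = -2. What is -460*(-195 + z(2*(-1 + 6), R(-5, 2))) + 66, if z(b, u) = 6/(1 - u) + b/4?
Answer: 87696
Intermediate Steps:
z(b, u) = 6/(1 - u) + b/4 (z(b, u) = 6/(1 - u) + b*(¼) = 6/(1 - u) + b/4)
-460*(-195 + z(2*(-1 + 6), R(-5, 2))) + 66 = -460*(-195 + (-24 - 2*(-1 + 6) + (2*(-1 + 6))*(-2))/(4*(-1 - 2))) + 66 = -460*(-195 + (¼)*(-24 - 2*5 + (2*5)*(-2))/(-3)) + 66 = -460*(-195 + (¼)*(-⅓)*(-24 - 1*10 + 10*(-2))) + 66 = -460*(-195 + (¼)*(-⅓)*(-24 - 10 - 20)) + 66 = -460*(-195 + (¼)*(-⅓)*(-54)) + 66 = -460*(-195 + 9/2) + 66 = -460*(-381/2) + 66 = 87630 + 66 = 87696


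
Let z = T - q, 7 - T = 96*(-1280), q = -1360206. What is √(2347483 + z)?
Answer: 4*√239411 ≈ 1957.2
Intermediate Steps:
T = 122887 (T = 7 - 96*(-1280) = 7 - 1*(-122880) = 7 + 122880 = 122887)
z = 1483093 (z = 122887 - 1*(-1360206) = 122887 + 1360206 = 1483093)
√(2347483 + z) = √(2347483 + 1483093) = √3830576 = 4*√239411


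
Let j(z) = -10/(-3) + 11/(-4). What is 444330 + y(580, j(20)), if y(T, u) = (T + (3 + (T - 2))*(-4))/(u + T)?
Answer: 3095626182/6967 ≈ 4.4433e+5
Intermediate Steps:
j(z) = 7/12 (j(z) = -10*(-⅓) + 11*(-¼) = 10/3 - 11/4 = 7/12)
y(T, u) = (-4 - 3*T)/(T + u) (y(T, u) = (T + (3 + (-2 + T))*(-4))/(T + u) = (T + (1 + T)*(-4))/(T + u) = (T + (-4 - 4*T))/(T + u) = (-4 - 3*T)/(T + u))
444330 + y(580, j(20)) = 444330 + (-4 - 3*580)/(580 + 7/12) = 444330 + (-4 - 1740)/(6967/12) = 444330 + (12/6967)*(-1744) = 444330 - 20928/6967 = 3095626182/6967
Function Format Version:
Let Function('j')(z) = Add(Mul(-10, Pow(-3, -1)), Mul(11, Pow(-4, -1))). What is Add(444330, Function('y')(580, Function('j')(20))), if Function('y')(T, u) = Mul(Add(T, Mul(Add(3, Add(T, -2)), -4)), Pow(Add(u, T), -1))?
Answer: Rational(3095626182, 6967) ≈ 4.4433e+5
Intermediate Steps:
Function('j')(z) = Rational(7, 12) (Function('j')(z) = Add(Mul(-10, Rational(-1, 3)), Mul(11, Rational(-1, 4))) = Add(Rational(10, 3), Rational(-11, 4)) = Rational(7, 12))
Function('y')(T, u) = Mul(Pow(Add(T, u), -1), Add(-4, Mul(-3, T))) (Function('y')(T, u) = Mul(Add(T, Mul(Add(3, Add(-2, T)), -4)), Pow(Add(T, u), -1)) = Mul(Add(T, Mul(Add(1, T), -4)), Pow(Add(T, u), -1)) = Mul(Add(T, Add(-4, Mul(-4, T))), Pow(Add(T, u), -1)) = Mul(Add(-4, Mul(-3, T)), Pow(Add(T, u), -1)) = Mul(Pow(Add(T, u), -1), Add(-4, Mul(-3, T))))
Add(444330, Function('y')(580, Function('j')(20))) = Add(444330, Mul(Pow(Add(580, Rational(7, 12)), -1), Add(-4, Mul(-3, 580)))) = Add(444330, Mul(Pow(Rational(6967, 12), -1), Add(-4, -1740))) = Add(444330, Mul(Rational(12, 6967), -1744)) = Add(444330, Rational(-20928, 6967)) = Rational(3095626182, 6967)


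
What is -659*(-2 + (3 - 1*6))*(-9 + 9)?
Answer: 0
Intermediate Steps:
-659*(-2 + (3 - 1*6))*(-9 + 9) = -659*(-2 + (3 - 6))*0 = -659*(-2 - 3)*0 = -(-3295)*0 = -659*0 = 0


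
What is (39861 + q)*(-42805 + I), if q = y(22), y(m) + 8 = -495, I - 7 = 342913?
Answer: 11811926170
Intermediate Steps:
I = 342920 (I = 7 + 342913 = 342920)
y(m) = -503 (y(m) = -8 - 495 = -503)
q = -503
(39861 + q)*(-42805 + I) = (39861 - 503)*(-42805 + 342920) = 39358*300115 = 11811926170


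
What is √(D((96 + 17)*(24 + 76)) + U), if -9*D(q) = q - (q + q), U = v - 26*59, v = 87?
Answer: I*√1723/3 ≈ 13.836*I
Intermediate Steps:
U = -1447 (U = 87 - 26*59 = 87 - 1534 = -1447)
D(q) = q/9 (D(q) = -(q - (q + q))/9 = -(q - 2*q)/9 = -(-1)*q/9 = q/9)
√(D((96 + 17)*(24 + 76)) + U) = √(((96 + 17)*(24 + 76))/9 - 1447) = √((113*100)/9 - 1447) = √((⅑)*11300 - 1447) = √(11300/9 - 1447) = √(-1723/9) = I*√1723/3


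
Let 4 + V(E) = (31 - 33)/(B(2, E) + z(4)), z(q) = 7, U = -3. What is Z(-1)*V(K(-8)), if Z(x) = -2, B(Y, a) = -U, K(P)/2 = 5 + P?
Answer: 42/5 ≈ 8.4000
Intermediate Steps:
K(P) = 10 + 2*P (K(P) = 2*(5 + P) = 10 + 2*P)
B(Y, a) = 3 (B(Y, a) = -1*(-3) = 3)
V(E) = -21/5 (V(E) = -4 + (31 - 33)/(3 + 7) = -4 - 2/10 = -4 - 2*⅒ = -4 - ⅕ = -21/5)
Z(-1)*V(K(-8)) = -2*(-21/5) = 42/5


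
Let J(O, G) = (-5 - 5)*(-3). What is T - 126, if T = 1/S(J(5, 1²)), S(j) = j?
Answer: -3779/30 ≈ -125.97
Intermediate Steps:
J(O, G) = 30 (J(O, G) = -10*(-3) = 30)
T = 1/30 ≈ 0.033333
T - 126 = 1/30 - 126 = -3779/30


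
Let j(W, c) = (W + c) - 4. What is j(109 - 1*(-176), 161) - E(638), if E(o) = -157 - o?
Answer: 1237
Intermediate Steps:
j(W, c) = -4 + W + c
j(109 - 1*(-176), 161) - E(638) = (-4 + (109 - 1*(-176)) + 161) - (-157 - 1*638) = (-4 + (109 + 176) + 161) - (-157 - 638) = (-4 + 285 + 161) - 1*(-795) = 442 + 795 = 1237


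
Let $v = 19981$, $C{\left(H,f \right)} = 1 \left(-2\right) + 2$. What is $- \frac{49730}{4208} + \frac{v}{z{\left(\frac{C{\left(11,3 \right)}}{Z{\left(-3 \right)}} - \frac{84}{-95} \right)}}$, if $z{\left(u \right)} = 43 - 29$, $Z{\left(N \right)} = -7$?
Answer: $\frac{20845957}{14728} \approx 1415.4$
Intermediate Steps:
$C{\left(H,f \right)} = 0$ ($C{\left(H,f \right)} = -2 + 2 = 0$)
$z{\left(u \right)} = 14$ ($z{\left(u \right)} = 43 - 29 = 14$)
$- \frac{49730}{4208} + \frac{v}{z{\left(\frac{C{\left(11,3 \right)}}{Z{\left(-3 \right)}} - \frac{84}{-95} \right)}} = - \frac{49730}{4208} + \frac{19981}{14} = \left(-49730\right) \frac{1}{4208} + 19981 \cdot \frac{1}{14} = - \frac{24865}{2104} + \frac{19981}{14} = \frac{20845957}{14728}$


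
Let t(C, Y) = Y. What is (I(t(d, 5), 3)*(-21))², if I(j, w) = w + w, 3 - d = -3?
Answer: 15876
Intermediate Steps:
d = 6 (d = 3 - 1*(-3) = 3 + 3 = 6)
I(j, w) = 2*w
(I(t(d, 5), 3)*(-21))² = ((2*3)*(-21))² = (6*(-21))² = (-126)² = 15876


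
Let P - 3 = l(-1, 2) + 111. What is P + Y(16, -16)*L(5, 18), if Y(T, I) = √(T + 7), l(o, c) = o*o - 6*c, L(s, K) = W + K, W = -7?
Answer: 103 + 11*√23 ≈ 155.75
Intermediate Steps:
L(s, K) = -7 + K
l(o, c) = o² - 6*c
P = 103 (P = 3 + (((-1)² - 6*2) + 111) = 3 + ((1 - 12) + 111) = 3 + (-11 + 111) = 3 + 100 = 103)
Y(T, I) = √(7 + T)
P + Y(16, -16)*L(5, 18) = 103 + √(7 + 16)*(-7 + 18) = 103 + √23*11 = 103 + 11*√23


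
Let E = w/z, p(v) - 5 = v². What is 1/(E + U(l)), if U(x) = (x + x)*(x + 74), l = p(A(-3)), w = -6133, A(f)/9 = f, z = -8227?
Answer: 8227/9758412821 ≈ 8.4307e-7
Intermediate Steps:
A(f) = 9*f
p(v) = 5 + v²
l = 734 (l = 5 + (9*(-3))² = 5 + (-27)² = 5 + 729 = 734)
U(x) = 2*x*(74 + x) (U(x) = (2*x)*(74 + x) = 2*x*(74 + x))
E = 6133/8227 (E = -6133/(-8227) = -6133*(-1/8227) = 6133/8227 ≈ 0.74547)
1/(E + U(l)) = 1/(6133/8227 + 2*734*(74 + 734)) = 1/(6133/8227 + 2*734*808) = 1/(6133/8227 + 1186144) = 1/(9758412821/8227) = 8227/9758412821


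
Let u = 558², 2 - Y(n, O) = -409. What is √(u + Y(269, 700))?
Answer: 5*√12471 ≈ 558.37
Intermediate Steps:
Y(n, O) = 411 (Y(n, O) = 2 - 1*(-409) = 2 + 409 = 411)
u = 311364
√(u + Y(269, 700)) = √(311364 + 411) = √311775 = 5*√12471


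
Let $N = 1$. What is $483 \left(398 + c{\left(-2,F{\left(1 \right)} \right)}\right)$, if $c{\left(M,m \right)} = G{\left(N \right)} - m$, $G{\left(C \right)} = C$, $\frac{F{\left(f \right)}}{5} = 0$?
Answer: $192717$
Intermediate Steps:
$F{\left(f \right)} = 0$ ($F{\left(f \right)} = 5 \cdot 0 = 0$)
$c{\left(M,m \right)} = 1 - m$
$483 \left(398 + c{\left(-2,F{\left(1 \right)} \right)}\right) = 483 \left(398 + \left(1 - 0\right)\right) = 483 \left(398 + \left(1 + 0\right)\right) = 483 \left(398 + 1\right) = 483 \cdot 399 = 192717$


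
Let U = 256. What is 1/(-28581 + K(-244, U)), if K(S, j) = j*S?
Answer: -1/91045 ≈ -1.0984e-5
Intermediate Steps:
K(S, j) = S*j
1/(-28581 + K(-244, U)) = 1/(-28581 - 244*256) = 1/(-28581 - 62464) = 1/(-91045) = -1/91045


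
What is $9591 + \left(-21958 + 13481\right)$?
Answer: $1114$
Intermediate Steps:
$9591 + \left(-21958 + 13481\right) = 9591 - 8477 = 1114$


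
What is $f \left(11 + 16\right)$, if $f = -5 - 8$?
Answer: $-351$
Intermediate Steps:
$f = -13$ ($f = -5 - 8 = -13$)
$f \left(11 + 16\right) = - 13 \left(11 + 16\right) = \left(-13\right) 27 = -351$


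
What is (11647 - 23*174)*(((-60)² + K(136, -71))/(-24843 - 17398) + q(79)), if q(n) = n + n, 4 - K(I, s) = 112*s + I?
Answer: 50936020410/42241 ≈ 1.2058e+6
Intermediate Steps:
K(I, s) = 4 - I - 112*s (K(I, s) = 4 - (112*s + I) = 4 - (I + 112*s) = 4 + (-I - 112*s) = 4 - I - 112*s)
q(n) = 2*n
(11647 - 23*174)*(((-60)² + K(136, -71))/(-24843 - 17398) + q(79)) = (11647 - 23*174)*(((-60)² + (4 - 1*136 - 112*(-71)))/(-24843 - 17398) + 2*79) = (11647 - 4002)*((3600 + (4 - 136 + 7952))/(-42241) + 158) = 7645*((3600 + 7820)*(-1/42241) + 158) = 7645*(11420*(-1/42241) + 158) = 7645*(-11420/42241 + 158) = 7645*(6662658/42241) = 50936020410/42241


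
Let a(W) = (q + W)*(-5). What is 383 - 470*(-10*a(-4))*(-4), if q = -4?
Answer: -751617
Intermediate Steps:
a(W) = 20 - 5*W (a(W) = (-4 + W)*(-5) = 20 - 5*W)
383 - 470*(-10*a(-4))*(-4) = 383 - 470*(-10*(20 - 5*(-4)))*(-4) = 383 - 470*(-10*(20 + 20))*(-4) = 383 - 470*(-10*40)*(-4) = 383 - (-188000)*(-4) = 383 - 470*1600 = 383 - 752000 = -751617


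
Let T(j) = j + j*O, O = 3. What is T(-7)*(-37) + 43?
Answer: 1079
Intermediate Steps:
T(j) = 4*j (T(j) = j + j*3 = j + 3*j = 4*j)
T(-7)*(-37) + 43 = (4*(-7))*(-37) + 43 = -28*(-37) + 43 = 1036 + 43 = 1079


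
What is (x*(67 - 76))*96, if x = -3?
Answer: 2592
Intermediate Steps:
(x*(67 - 76))*96 = -3*(67 - 76)*96 = -3*(-9)*96 = 27*96 = 2592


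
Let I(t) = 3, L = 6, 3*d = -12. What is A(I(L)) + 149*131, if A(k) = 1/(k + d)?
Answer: 19518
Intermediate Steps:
d = -4 (d = (⅓)*(-12) = -4)
A(k) = 1/(-4 + k) (A(k) = 1/(k - 4) = 1/(-4 + k))
A(I(L)) + 149*131 = 1/(-4 + 3) + 149*131 = 1/(-1) + 19519 = -1 + 19519 = 19518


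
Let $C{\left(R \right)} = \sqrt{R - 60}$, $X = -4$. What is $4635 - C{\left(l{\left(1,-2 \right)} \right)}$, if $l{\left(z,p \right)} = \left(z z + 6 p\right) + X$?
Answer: $4635 - 5 i \sqrt{3} \approx 4635.0 - 8.6602 i$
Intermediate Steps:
$l{\left(z,p \right)} = -4 + z^{2} + 6 p$ ($l{\left(z,p \right)} = \left(z z + 6 p\right) - 4 = \left(z^{2} + 6 p\right) - 4 = -4 + z^{2} + 6 p$)
$C{\left(R \right)} = \sqrt{-60 + R}$
$4635 - C{\left(l{\left(1,-2 \right)} \right)} = 4635 - \sqrt{-60 + \left(-4 + 1^{2} + 6 \left(-2\right)\right)} = 4635 - \sqrt{-60 - 15} = 4635 - \sqrt{-75} = 4635 - 5 i \sqrt{3}$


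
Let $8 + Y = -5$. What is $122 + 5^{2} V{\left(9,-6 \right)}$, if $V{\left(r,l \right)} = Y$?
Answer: $-203$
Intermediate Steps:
$Y = -13$ ($Y = -8 - 5 = -13$)
$V{\left(r,l \right)} = -13$
$122 + 5^{2} V{\left(9,-6 \right)} = 122 + 5^{2} \left(-13\right) = 122 + 25 \left(-13\right) = 122 - 325 = -203$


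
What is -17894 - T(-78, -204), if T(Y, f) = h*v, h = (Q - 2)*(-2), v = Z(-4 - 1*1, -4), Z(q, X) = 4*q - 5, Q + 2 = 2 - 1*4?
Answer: -17594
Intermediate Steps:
Q = -4 (Q = -2 + (2 - 1*4) = -2 + (2 - 4) = -2 - 2 = -4)
Z(q, X) = -5 + 4*q
v = -25 (v = -5 + 4*(-4 - 1*1) = -5 + 4*(-4 - 1) = -5 + 4*(-5) = -5 - 20 = -25)
h = 12 (h = (-4 - 2)*(-2) = -6*(-2) = 12)
T(Y, f) = -300 (T(Y, f) = 12*(-25) = -300)
-17894 - T(-78, -204) = -17894 - 1*(-300) = -17894 + 300 = -17594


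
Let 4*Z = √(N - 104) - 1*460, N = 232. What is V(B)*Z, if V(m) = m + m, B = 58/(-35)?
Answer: 2668/7 - 232*√2/35 ≈ 371.77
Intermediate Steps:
B = -58/35 (B = 58*(-1/35) = -58/35 ≈ -1.6571)
V(m) = 2*m
Z = -115 + 2*√2 (Z = (√(232 - 104) - 1*460)/4 = (√128 - 460)/4 = (8*√2 - 460)/4 = (-460 + 8*√2)/4 = -115 + 2*√2 ≈ -112.17)
V(B)*Z = (2*(-58/35))*(-115 + 2*√2) = -116*(-115 + 2*√2)/35 = 2668/7 - 232*√2/35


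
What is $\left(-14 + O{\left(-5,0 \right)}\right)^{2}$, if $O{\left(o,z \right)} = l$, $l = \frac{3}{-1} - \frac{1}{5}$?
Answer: $\frac{7396}{25} \approx 295.84$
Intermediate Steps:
$l = - \frac{16}{5}$ ($l = 3 \left(-1\right) - \frac{1}{5} = -3 - \frac{1}{5} = - \frac{16}{5} \approx -3.2$)
$O{\left(o,z \right)} = - \frac{16}{5}$
$\left(-14 + O{\left(-5,0 \right)}\right)^{2} = \left(-14 - \frac{16}{5}\right)^{2} = \left(- \frac{86}{5}\right)^{2} = \frac{7396}{25}$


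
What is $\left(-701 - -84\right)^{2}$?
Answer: $380689$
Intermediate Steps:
$\left(-701 - -84\right)^{2} = \left(-701 + 84\right)^{2} = \left(-617\right)^{2} = 380689$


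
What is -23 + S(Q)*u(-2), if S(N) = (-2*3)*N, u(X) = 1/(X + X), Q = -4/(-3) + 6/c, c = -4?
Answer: -93/4 ≈ -23.250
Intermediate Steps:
Q = -⅙ (Q = -4/(-3) + 6/(-4) = -4*(-⅓) + 6*(-¼) = 4/3 - 3/2 = -⅙ ≈ -0.16667)
u(X) = 1/(2*X)
S(N) = -6*N
-23 + S(Q)*u(-2) = -23 + (-6*(-⅙))*((½)/(-2)) = -23 + 1*((½)*(-½)) = -23 + 1*(-¼) = -23 - ¼ = -93/4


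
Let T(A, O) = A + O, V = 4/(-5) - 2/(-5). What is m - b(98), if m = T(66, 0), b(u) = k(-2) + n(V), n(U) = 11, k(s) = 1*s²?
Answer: 51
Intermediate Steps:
k(s) = s²
V = -⅖ (V = 4*(-⅕) - 2*(-⅕) = -⅘ + ⅖ = -⅖ ≈ -0.40000)
b(u) = 15 (b(u) = (-2)² + 11 = 4 + 11 = 15)
m = 66 (m = 66 + 0 = 66)
m - b(98) = 66 - 1*15 = 66 - 15 = 51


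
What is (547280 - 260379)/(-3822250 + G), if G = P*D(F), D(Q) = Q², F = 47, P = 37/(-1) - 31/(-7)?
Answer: -2008307/27259402 ≈ -0.073674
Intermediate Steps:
P = -228/7 (P = 37*(-1) - 31*(-⅐) = -37 + 31/7 = -228/7 ≈ -32.571)
G = -503652/7 (G = -228/7*47² = -228/7*2209 = -503652/7 ≈ -71950.)
(547280 - 260379)/(-3822250 + G) = (547280 - 260379)/(-3822250 - 503652/7) = 286901/(-27259402/7) = 286901*(-7/27259402) = -2008307/27259402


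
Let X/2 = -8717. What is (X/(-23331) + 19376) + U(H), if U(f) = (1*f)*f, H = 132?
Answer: 858598234/23331 ≈ 36801.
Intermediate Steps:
X = -17434 (X = 2*(-8717) = -17434)
U(f) = f² (U(f) = f*f = f²)
(X/(-23331) + 19376) + U(H) = (-17434/(-23331) + 19376) + 132² = (-17434*(-1/23331) + 19376) + 17424 = (17434/23331 + 19376) + 17424 = 452078890/23331 + 17424 = 858598234/23331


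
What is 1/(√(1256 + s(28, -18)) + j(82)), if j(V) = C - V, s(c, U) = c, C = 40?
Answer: -7/80 - √321/240 ≈ -0.16215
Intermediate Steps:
j(V) = 40 - V
1/(√(1256 + s(28, -18)) + j(82)) = 1/(√(1256 + 28) + (40 - 1*82)) = 1/(√1284 + (40 - 82)) = 1/(2*√321 - 42) = 1/(-42 + 2*√321)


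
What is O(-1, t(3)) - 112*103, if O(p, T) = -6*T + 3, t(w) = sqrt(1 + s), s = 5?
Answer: -11533 - 6*sqrt(6) ≈ -11548.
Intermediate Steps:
t(w) = sqrt(6) (t(w) = sqrt(1 + 5) = sqrt(6))
O(p, T) = 3 - 6*T
O(-1, t(3)) - 112*103 = (3 - 6*sqrt(6)) - 112*103 = (3 - 6*sqrt(6)) - 11536 = -11533 - 6*sqrt(6)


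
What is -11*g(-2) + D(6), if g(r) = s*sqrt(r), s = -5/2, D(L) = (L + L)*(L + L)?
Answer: 144 + 55*I*sqrt(2)/2 ≈ 144.0 + 38.891*I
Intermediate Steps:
D(L) = 4*L**2 (D(L) = (2*L)*(2*L) = 4*L**2)
s = -5/2 (s = -5*1/2 = -5/2 ≈ -2.5000)
g(r) = -5*sqrt(r)/2
-11*g(-2) + D(6) = -(-55)*sqrt(-2)/2 + 4*6**2 = -(-55)*I*sqrt(2)/2 + 4*36 = -(-55)*I*sqrt(2)/2 + 144 = 55*I*sqrt(2)/2 + 144 = 144 + 55*I*sqrt(2)/2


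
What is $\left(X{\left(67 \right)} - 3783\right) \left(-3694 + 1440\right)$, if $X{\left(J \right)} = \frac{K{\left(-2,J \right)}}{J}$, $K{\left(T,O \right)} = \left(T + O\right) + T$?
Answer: $\frac{571159092}{67} \approx 8.5248 \cdot 10^{6}$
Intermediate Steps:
$K{\left(T,O \right)} = O + 2 T$ ($K{\left(T,O \right)} = \left(O + T\right) + T = O + 2 T$)
$X{\left(J \right)} = \frac{-4 + J}{J}$ ($X{\left(J \right)} = \frac{J + 2 \left(-2\right)}{J} = \frac{J - 4}{J} = \frac{-4 + J}{J}$)
$\left(X{\left(67 \right)} - 3783\right) \left(-3694 + 1440\right) = \left(\frac{-4 + 67}{67} - 3783\right) \left(-3694 + 1440\right) = \left(\frac{1}{67} \cdot 63 - 3783\right) \left(-2254\right) = \left(\frac{63}{67} - 3783\right) \left(-2254\right) = \left(- \frac{253398}{67}\right) \left(-2254\right) = \frac{571159092}{67}$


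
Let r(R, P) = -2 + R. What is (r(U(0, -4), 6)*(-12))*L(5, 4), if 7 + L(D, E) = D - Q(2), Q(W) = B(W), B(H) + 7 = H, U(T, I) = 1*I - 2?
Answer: 288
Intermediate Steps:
U(T, I) = -2 + I (U(T, I) = I - 2 = -2 + I)
B(H) = -7 + H
Q(W) = -7 + W
L(D, E) = -2 + D (L(D, E) = -7 + (D - (-7 + 2)) = -7 + (D - 1*(-5)) = -7 + (D + 5) = -7 + (5 + D) = -2 + D)
(r(U(0, -4), 6)*(-12))*L(5, 4) = ((-2 + (-2 - 4))*(-12))*(-2 + 5) = ((-2 - 6)*(-12))*3 = -8*(-12)*3 = 96*3 = 288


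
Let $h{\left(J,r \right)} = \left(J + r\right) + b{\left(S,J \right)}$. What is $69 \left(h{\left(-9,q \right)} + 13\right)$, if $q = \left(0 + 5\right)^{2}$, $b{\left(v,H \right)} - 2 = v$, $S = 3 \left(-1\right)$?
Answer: $1932$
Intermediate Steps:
$S = -3$
$b{\left(v,H \right)} = 2 + v$
$q = 25$ ($q = 5^{2} = 25$)
$h{\left(J,r \right)} = -1 + J + r$ ($h{\left(J,r \right)} = \left(J + r\right) + \left(2 - 3\right) = \left(J + r\right) - 1 = -1 + J + r$)
$69 \left(h{\left(-9,q \right)} + 13\right) = 69 \left(\left(-1 - 9 + 25\right) + 13\right) = 69 \left(15 + 13\right) = 69 \cdot 28 = 1932$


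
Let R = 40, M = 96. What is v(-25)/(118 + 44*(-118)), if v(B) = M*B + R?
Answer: 20/43 ≈ 0.46512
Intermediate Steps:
v(B) = 40 + 96*B (v(B) = 96*B + 40 = 40 + 96*B)
v(-25)/(118 + 44*(-118)) = (40 + 96*(-25))/(118 + 44*(-118)) = (40 - 2400)/(118 - 5192) = -2360/(-5074) = -2360*(-1/5074) = 20/43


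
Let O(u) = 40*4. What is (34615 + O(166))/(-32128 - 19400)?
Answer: -34775/51528 ≈ -0.67488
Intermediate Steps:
O(u) = 160
(34615 + O(166))/(-32128 - 19400) = (34615 + 160)/(-32128 - 19400) = 34775/(-51528) = 34775*(-1/51528) = -34775/51528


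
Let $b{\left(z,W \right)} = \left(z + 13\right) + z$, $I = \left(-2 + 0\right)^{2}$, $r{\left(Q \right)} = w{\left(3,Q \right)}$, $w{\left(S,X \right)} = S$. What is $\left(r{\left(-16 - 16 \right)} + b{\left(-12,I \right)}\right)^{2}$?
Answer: $64$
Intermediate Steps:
$r{\left(Q \right)} = 3$
$I = 4$ ($I = \left(-2\right)^{2} = 4$)
$b{\left(z,W \right)} = 13 + 2 z$ ($b{\left(z,W \right)} = \left(13 + z\right) + z = 13 + 2 z$)
$\left(r{\left(-16 - 16 \right)} + b{\left(-12,I \right)}\right)^{2} = \left(3 + \left(13 + 2 \left(-12\right)\right)\right)^{2} = \left(3 + \left(13 - 24\right)\right)^{2} = \left(3 - 11\right)^{2} = \left(-8\right)^{2} = 64$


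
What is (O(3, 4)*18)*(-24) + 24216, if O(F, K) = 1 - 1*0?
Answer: 23784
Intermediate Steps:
O(F, K) = 1 (O(F, K) = 1 + 0 = 1)
(O(3, 4)*18)*(-24) + 24216 = (1*18)*(-24) + 24216 = 18*(-24) + 24216 = -432 + 24216 = 23784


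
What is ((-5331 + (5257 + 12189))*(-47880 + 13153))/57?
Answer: -420717605/57 ≈ -7.3810e+6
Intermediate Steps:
((-5331 + (5257 + 12189))*(-47880 + 13153))/57 = ((-5331 + 17446)*(-34727))*(1/57) = (12115*(-34727))*(1/57) = -420717605*1/57 = -420717605/57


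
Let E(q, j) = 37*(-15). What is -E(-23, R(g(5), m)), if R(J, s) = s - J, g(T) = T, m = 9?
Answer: 555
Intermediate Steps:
E(q, j) = -555
-E(-23, R(g(5), m)) = -1*(-555) = 555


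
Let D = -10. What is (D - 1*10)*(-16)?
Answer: 320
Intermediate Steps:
(D - 1*10)*(-16) = (-10 - 1*10)*(-16) = (-10 - 10)*(-16) = -20*(-16) = 320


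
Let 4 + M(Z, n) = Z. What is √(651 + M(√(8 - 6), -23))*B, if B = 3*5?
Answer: 15*√(647 + √2) ≈ 381.96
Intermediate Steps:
M(Z, n) = -4 + Z
B = 15
√(651 + M(√(8 - 6), -23))*B = √(651 + (-4 + √(8 - 6)))*15 = √(651 + (-4 + √2))*15 = √(647 + √2)*15 = 15*√(647 + √2)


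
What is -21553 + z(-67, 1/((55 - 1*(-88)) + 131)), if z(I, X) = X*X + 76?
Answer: -1612407251/75076 ≈ -21477.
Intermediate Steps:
z(I, X) = 76 + X² (z(I, X) = X² + 76 = 76 + X²)
-21553 + z(-67, 1/((55 - 1*(-88)) + 131)) = -21553 + (76 + (1/((55 - 1*(-88)) + 131))²) = -21553 + (76 + (1/((55 + 88) + 131))²) = -21553 + (76 + (1/(143 + 131))²) = -21553 + (76 + (1/274)²) = -21553 + (76 + 1/75076) = -21553 + 5705777/75076 = -1612407251/75076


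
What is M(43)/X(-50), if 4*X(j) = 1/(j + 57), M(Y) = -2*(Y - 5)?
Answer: -2128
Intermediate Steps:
M(Y) = 10 - 2*Y (M(Y) = -2*(-5 + Y) = 10 - 2*Y)
X(j) = 1/(4*(57 + j)) (X(j) = 1/(4*(j + 57)) = 1/(4*(57 + j)))
M(43)/X(-50) = (10 - 2*43)/((1/(4*(57 - 50)))) = (10 - 86)/(((¼)/7)) = -76/((¼)*(⅐)) = -76/1/28 = -76*28 = -2128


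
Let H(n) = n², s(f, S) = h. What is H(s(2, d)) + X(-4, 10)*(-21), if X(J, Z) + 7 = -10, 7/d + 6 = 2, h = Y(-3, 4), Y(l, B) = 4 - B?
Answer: 357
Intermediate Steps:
h = 0 (h = 4 - 1*4 = 4 - 4 = 0)
d = -7/4 (d = 7/(-6 + 2) = 7/(-4) = 7*(-¼) = -7/4 ≈ -1.7500)
X(J, Z) = -17 (X(J, Z) = -7 - 10 = -17)
s(f, S) = 0
H(s(2, d)) + X(-4, 10)*(-21) = 0² - 17*(-21) = 0 + 357 = 357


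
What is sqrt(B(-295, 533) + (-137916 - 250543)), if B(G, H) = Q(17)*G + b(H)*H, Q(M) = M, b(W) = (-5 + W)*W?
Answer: sqrt(149605518) ≈ 12231.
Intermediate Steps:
b(W) = W*(-5 + W)
B(G, H) = 17*G + H**2*(-5 + H) (B(G, H) = 17*G + (H*(-5 + H))*H = 17*G + H**2*(-5 + H))
sqrt(B(-295, 533) + (-137916 - 250543)) = sqrt((17*(-295) + 533**2*(-5 + 533)) + (-137916 - 250543)) = sqrt((-5015 + 284089*528) - 388459) = sqrt((-5015 + 149998992) - 388459) = sqrt(149993977 - 388459) = sqrt(149605518)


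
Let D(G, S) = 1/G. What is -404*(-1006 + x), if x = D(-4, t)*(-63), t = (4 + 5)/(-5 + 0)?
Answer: 400061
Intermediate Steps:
t = -9/5 (t = 9/(-5) = 9*(-⅕) = -9/5 ≈ -1.8000)
x = 63/4 (x = -63/(-4) = -¼*(-63) = 63/4 ≈ 15.750)
-404*(-1006 + x) = -404*(-1006 + 63/4) = -404*(-3961/4) = 400061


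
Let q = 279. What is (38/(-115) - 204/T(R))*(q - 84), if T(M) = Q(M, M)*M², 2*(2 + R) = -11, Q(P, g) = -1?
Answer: 73918/115 ≈ 642.77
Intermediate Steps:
R = -15/2 (R = -2 + (½)*(-11) = -2 - 11/2 = -15/2 ≈ -7.5000)
T(M) = -M²
(38/(-115) - 204/T(R))*(q - 84) = (38/(-115) - 204/((-(-15/2)²)))*(279 - 84) = (38*(-1/115) - 204/((-1*225/4)))*195 = (-38/115 - 204/(-225/4))*195 = (-38/115 - 204*(-4/225))*195 = (-38/115 + 272/75)*195 = (5686/1725)*195 = 73918/115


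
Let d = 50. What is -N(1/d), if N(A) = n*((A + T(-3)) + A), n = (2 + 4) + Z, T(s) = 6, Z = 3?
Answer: -1359/25 ≈ -54.360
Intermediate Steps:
n = 9 (n = (2 + 4) + 3 = 6 + 3 = 9)
N(A) = 54 + 18*A (N(A) = 9*((A + 6) + A) = 9*((6 + A) + A) = 9*(6 + 2*A) = 54 + 18*A)
-N(1/d) = -(54 + 18/50) = -(54 + 18*(1/50)) = -(54 + 9/25) = -1*1359/25 = -1359/25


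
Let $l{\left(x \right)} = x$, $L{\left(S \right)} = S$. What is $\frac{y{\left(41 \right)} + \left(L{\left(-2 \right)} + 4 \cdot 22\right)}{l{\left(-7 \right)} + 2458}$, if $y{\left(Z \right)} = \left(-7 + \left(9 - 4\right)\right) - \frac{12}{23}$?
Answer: $\frac{640}{18791} \approx 0.034059$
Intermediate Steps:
$y{\left(Z \right)} = - \frac{58}{23}$ ($y{\left(Z \right)} = \left(-7 + 5\right) - \frac{12}{23} = -2 - \frac{12}{23} = - \frac{58}{23}$)
$\frac{y{\left(41 \right)} + \left(L{\left(-2 \right)} + 4 \cdot 22\right)}{l{\left(-7 \right)} + 2458} = \frac{- \frac{58}{23} + \left(-2 + 4 \cdot 22\right)}{-7 + 2458} = \frac{- \frac{58}{23} + \left(-2 + 88\right)}{2451} = \left(- \frac{58}{23} + 86\right) \frac{1}{2451} = \frac{1920}{23} \cdot \frac{1}{2451} = \frac{640}{18791}$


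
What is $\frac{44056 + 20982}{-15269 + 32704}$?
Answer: $\frac{65038}{17435} \approx 3.7303$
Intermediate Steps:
$\frac{44056 + 20982}{-15269 + 32704} = \frac{65038}{17435}$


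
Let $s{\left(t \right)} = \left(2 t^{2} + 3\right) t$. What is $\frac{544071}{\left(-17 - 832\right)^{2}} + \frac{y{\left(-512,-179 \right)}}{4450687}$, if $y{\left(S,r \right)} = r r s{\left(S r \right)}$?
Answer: $\frac{11852205129637763222912275}{1069353213429} \approx 1.1084 \cdot 10^{13}$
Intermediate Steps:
$s{\left(t \right)} = t \left(3 + 2 t^{2}\right)$ ($s{\left(t \right)} = \left(3 + 2 t^{2}\right) t = t \left(3 + 2 t^{2}\right)$)
$y{\left(S,r \right)} = S r^{3} \left(3 + 2 S^{2} r^{2}\right)$ ($y{\left(S,r \right)} = r r S r \left(3 + 2 \left(S r\right)^{2}\right) = r^{2} S r \left(3 + 2 S^{2} r^{2}\right) = S r^{3} \left(3 + 2 S^{2} r^{2}\right)$)
$\frac{544071}{\left(-17 - 832\right)^{2}} + \frac{y{\left(-512,-179 \right)}}{4450687} = \frac{544071}{\left(-17 - 832\right)^{2}} + \frac{\left(-512\right) \left(-179\right)^{3} \left(3 + 2 \left(-512\right)^{2} \left(-179\right)^{2}\right)}{4450687} = \frac{544071}{\left(-849\right)^{2}} + \left(-512\right) \left(-5735339\right) \left(3 + 2 \cdot 262144 \cdot 32041\right) \frac{1}{4450687} = \frac{544071}{720801} + \left(-512\right) \left(-5735339\right) \left(3 + 16798711808\right) \frac{1}{4450687} = 544071 \cdot \frac{1}{720801} + \left(-512\right) \left(-5735339\right) 16798711811 \cdot \frac{1}{4450687} = \frac{181357}{240267} + 49329309183687131648 \cdot \frac{1}{4450687} = \frac{181357}{240267} + \frac{49329309183687131648}{4450687} = \frac{11852205129637763222912275}{1069353213429}$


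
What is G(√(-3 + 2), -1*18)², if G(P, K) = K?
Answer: 324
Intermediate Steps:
G(√(-3 + 2), -1*18)² = (-1*18)² = (-18)² = 324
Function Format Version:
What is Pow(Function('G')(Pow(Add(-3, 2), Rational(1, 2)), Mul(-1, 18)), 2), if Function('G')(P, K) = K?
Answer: 324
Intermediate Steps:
Pow(Function('G')(Pow(Add(-3, 2), Rational(1, 2)), Mul(-1, 18)), 2) = Pow(Mul(-1, 18), 2) = Pow(-18, 2) = 324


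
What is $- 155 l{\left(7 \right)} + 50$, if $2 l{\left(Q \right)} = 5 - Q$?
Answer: $205$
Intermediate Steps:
$l{\left(Q \right)} = \frac{5}{2} - \frac{Q}{2}$ ($l{\left(Q \right)} = \frac{5 - Q}{2} = \frac{5}{2} - \frac{Q}{2}$)
$- 155 l{\left(7 \right)} + 50 = - 155 \left(\frac{5}{2} - \frac{7}{2}\right) + 50 = \left(-155\right) \left(-1\right) + 50 = 155 + 50 = 205$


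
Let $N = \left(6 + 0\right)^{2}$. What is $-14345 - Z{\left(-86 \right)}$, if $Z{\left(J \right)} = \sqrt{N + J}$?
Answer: $-14345 - 5 i \sqrt{2} \approx -14345.0 - 7.0711 i$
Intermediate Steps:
$N = 36$ ($N = 6^{2} = 36$)
$Z{\left(J \right)} = \sqrt{36 + J}$
$-14345 - Z{\left(-86 \right)} = -14345 - \sqrt{36 - 86} = -14345 - \sqrt{-50} = -14345 - 5 i \sqrt{2}$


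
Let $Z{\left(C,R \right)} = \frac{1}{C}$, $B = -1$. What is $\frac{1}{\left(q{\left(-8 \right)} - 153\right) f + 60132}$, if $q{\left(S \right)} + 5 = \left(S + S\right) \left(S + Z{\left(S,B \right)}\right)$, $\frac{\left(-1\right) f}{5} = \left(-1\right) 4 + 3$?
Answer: $\frac{1}{59992} \approx 1.6669 \cdot 10^{-5}$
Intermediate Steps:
$f = 5$ ($f = - 5 \left(\left(-1\right) 4 + 3\right) = - 5 \left(-4 + 3\right) = \left(-5\right) \left(-1\right) = 5$)
$q{\left(S \right)} = -5 + 2 S \left(S + \frac{1}{S}\right)$ ($q{\left(S \right)} = -5 + \left(S + S\right) \left(S + \frac{1}{S}\right) = -5 + 2 S \left(S + \frac{1}{S}\right)$)
$\frac{1}{\left(q{\left(-8 \right)} - 153\right) f + 60132} = \frac{1}{\left(\left(-3 + 2 \left(-8\right)^{2}\right) - 153\right) 5 + 60132} = \frac{1}{\left(\left(-3 + 2 \cdot 64\right) - 153\right) 5 + 60132} = \frac{1}{\left(\left(-3 + 128\right) - 153\right) 5 + 60132} = \frac{1}{\left(125 - 153\right) 5 + 60132} = \frac{1}{\left(-28\right) 5 + 60132} = \frac{1}{-140 + 60132} = \frac{1}{59992}$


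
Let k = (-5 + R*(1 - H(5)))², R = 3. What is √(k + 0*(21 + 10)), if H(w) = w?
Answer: 17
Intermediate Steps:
k = 289 (k = (-5 + 3*(1 - 1*5))² = (-5 + 3*(1 - 5))² = (-5 + 3*(-4))² = (-5 - 12)² = (-17)² = 289)
√(k + 0*(21 + 10)) = √(289 + 0*(21 + 10)) = √(289 + 0*31) = √(289 + 0) = √289 = 17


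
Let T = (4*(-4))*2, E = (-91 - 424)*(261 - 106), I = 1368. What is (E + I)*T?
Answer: 2510624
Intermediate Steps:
E = -79825 (E = -515*155 = -79825)
T = -32 (T = -16*2 = -32)
(E + I)*T = (-79825 + 1368)*(-32) = -78457*(-32) = 2510624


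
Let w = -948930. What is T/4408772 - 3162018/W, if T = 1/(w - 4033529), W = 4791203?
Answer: -69458549756828313467/105246083978820528644 ≈ -0.65996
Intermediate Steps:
T = -1/4982459 (T = 1/(-948930 - 4033529) = 1/(-4982459) = -1/4982459 ≈ -2.0070e-7)
T/4408772 - 3162018/W = -1/4982459/4408772 - 3162018/4791203 = -1/4982459*1/4408772 - 3162018*1/4791203 = -1/21966525730348 - 3162018/4791203 = -69458549756828313467/105246083978820528644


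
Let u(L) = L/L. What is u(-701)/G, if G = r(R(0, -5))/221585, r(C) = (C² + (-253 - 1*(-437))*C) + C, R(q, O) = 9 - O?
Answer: 31655/398 ≈ 79.535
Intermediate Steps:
u(L) = 1
r(C) = C² + 185*C (r(C) = (C² + (-253 + 437)*C) + C = (C² + 184*C) + C = C² + 185*C)
G = 398/31655 (G = ((9 - 1*(-5))*(185 + (9 - 1*(-5))))/221585 = ((9 + 5)*(185 + (9 + 5)))*(1/221585) = (14*(185 + 14))*(1/221585) = (14*199)*(1/221585) = 2786*(1/221585) = 398/31655 ≈ 0.012573)
u(-701)/G = 1/(398/31655) = 1*(31655/398) = 31655/398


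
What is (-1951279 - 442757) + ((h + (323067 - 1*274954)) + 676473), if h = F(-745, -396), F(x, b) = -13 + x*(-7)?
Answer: -1664248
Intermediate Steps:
F(x, b) = -13 - 7*x
h = 5202 (h = -13 - 7*(-745) = -13 + 5215 = 5202)
(-1951279 - 442757) + ((h + (323067 - 1*274954)) + 676473) = (-1951279 - 442757) + ((5202 + (323067 - 1*274954)) + 676473) = -2394036 + ((5202 + (323067 - 274954)) + 676473) = -2394036 + ((5202 + 48113) + 676473) = -2394036 + (53315 + 676473) = -2394036 + 729788 = -1664248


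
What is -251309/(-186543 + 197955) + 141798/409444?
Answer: -25319690855/1168143732 ≈ -21.675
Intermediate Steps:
-251309/(-186543 + 197955) + 141798/409444 = -251309/11412 + 141798*(1/409444) = -251309*1/11412 + 70899/204722 = -251309/11412 + 70899/204722 = -25319690855/1168143732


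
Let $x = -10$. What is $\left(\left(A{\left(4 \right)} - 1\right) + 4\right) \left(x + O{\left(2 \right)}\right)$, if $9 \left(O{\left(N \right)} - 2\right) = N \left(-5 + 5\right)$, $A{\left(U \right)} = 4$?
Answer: $-56$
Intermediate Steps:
$O{\left(N \right)} = 2$ ($O{\left(N \right)} = 2 + \frac{N \left(-5 + 5\right)}{9} = 2 + \frac{N 0}{9} = 2 + \frac{1}{9} \cdot 0 = 2 + 0 = 2$)
$\left(\left(A{\left(4 \right)} - 1\right) + 4\right) \left(x + O{\left(2 \right)}\right) = \left(\left(4 - 1\right) + 4\right) \left(-10 + 2\right) = \left(3 + 4\right) \left(-8\right) = 7 \left(-8\right) = -56$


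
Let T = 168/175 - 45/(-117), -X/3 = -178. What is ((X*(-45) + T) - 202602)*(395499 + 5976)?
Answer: -1182825050817/13 ≈ -9.0987e+10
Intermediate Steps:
X = 534 (X = -3*(-178) = 534)
T = 437/325 (T = 168*(1/175) - 45*(-1/117) = 24/25 + 5/13 = 437/325 ≈ 1.3446)
((X*(-45) + T) - 202602)*(395499 + 5976) = ((534*(-45) + 437/325) - 202602)*(395499 + 5976) = ((-24030 + 437/325) - 202602)*401475 = (-7809313/325 - 202602)*401475 = -73654963/325*401475 = -1182825050817/13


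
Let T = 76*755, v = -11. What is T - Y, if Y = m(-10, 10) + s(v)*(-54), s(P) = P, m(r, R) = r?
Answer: 56796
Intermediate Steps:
T = 57380
Y = 584 (Y = -10 - 11*(-54) = -10 + 594 = 584)
T - Y = 57380 - 1*584 = 57380 - 584 = 56796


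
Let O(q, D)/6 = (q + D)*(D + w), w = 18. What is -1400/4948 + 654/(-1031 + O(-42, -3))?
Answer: -2587348/6285197 ≈ -0.41166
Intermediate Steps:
O(q, D) = 6*(18 + D)*(D + q) (O(q, D) = 6*((q + D)*(D + 18)) = 6*((D + q)*(18 + D)) = 6*((18 + D)*(D + q)) = 6*(18 + D)*(D + q))
-1400/4948 + 654/(-1031 + O(-42, -3)) = -1400/4948 + 654/(-1031 + (6*(-3)² + 108*(-3) + 108*(-42) + 6*(-3)*(-42))) = -1400*1/4948 + 654/(-1031 + (6*9 - 324 - 4536 + 756)) = -350/1237 + 654/(-1031 + (54 - 324 - 4536 + 756)) = -350/1237 + 654/(-1031 - 4050) = -350/1237 + 654/(-5081) = -350/1237 + 654*(-1/5081) = -350/1237 - 654/5081 = -2587348/6285197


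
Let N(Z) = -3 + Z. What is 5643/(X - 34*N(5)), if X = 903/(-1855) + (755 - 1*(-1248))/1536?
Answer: -2296926720/27346069 ≈ -83.995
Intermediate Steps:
X = 332651/407040 (X = 903*(-1/1855) + (755 + 1248)*(1/1536) = -129/265 + 2003*(1/1536) = -129/265 + 2003/1536 = 332651/407040 ≈ 0.81724)
5643/(X - 34*N(5)) = 5643/(332651/407040 - 34*(-3 + 5)) = 5643/(332651/407040 - 34*2) = 5643/(332651/407040 - 68) = 5643/(-27346069/407040) = 5643*(-407040/27346069) = -2296926720/27346069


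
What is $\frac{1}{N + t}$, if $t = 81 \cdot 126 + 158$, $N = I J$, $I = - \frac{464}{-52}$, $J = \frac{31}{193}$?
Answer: $\frac{2509}{26006872} \approx 9.6475 \cdot 10^{-5}$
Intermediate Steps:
$J = \frac{31}{193}$ ($J = 31 \cdot \frac{1}{193} = \frac{31}{193} \approx 0.16062$)
$I = \frac{116}{13}$ ($I = \left(-464\right) \left(- \frac{1}{52}\right) = \frac{116}{13} \approx 8.9231$)
$N = \frac{3596}{2509}$ ($N = \frac{116}{13} \cdot \frac{31}{193} = \frac{3596}{2509} \approx 1.4332$)
$t = 10364$ ($t = 10206 + 158 = 10364$)
$\frac{1}{N + t} = \frac{1}{\frac{3596}{2509} + 10364} = \frac{1}{\frac{26006872}{2509}} = \frac{2509}{26006872}$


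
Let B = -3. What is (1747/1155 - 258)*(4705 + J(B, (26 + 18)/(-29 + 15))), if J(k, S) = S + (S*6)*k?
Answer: -3289186029/2695 ≈ -1.2205e+6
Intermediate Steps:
J(k, S) = S + 6*S*k (J(k, S) = S + (6*S)*k = S + 6*S*k)
(1747/1155 - 258)*(4705 + J(B, (26 + 18)/(-29 + 15))) = (1747/1155 - 258)*(4705 + ((26 + 18)/(-29 + 15))*(1 + 6*(-3))) = (1747*(1/1155) - 258)*(4705 + (44/(-14))*(1 - 18)) = (1747/1155 - 258)*(4705 + (44*(-1/14))*(-17)) = -296243*(4705 - 22/7*(-17))/1155 = -296243*(4705 + 374/7)/1155 = -296243/1155*33309/7 = -3289186029/2695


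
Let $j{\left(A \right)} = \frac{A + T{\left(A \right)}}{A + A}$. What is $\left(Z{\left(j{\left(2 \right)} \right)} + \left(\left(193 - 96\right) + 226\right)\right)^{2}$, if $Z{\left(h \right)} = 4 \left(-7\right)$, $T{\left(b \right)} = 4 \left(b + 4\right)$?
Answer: $87025$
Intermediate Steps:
$T{\left(b \right)} = 16 + 4 b$ ($T{\left(b \right)} = 4 \left(4 + b\right) = 16 + 4 b$)
$j{\left(A \right)} = \frac{16 + 5 A}{2 A}$ ($j{\left(A \right)} = \frac{A + \left(16 + 4 A\right)}{A + A} = \frac{16 + 5 A}{2 A}$)
$Z{\left(h \right)} = -28$
$\left(Z{\left(j{\left(2 \right)} \right)} + \left(\left(193 - 96\right) + 226\right)\right)^{2} = \left(-28 + \left(\left(193 - 96\right) + 226\right)\right)^{2} = \left(-28 + \left(97 + 226\right)\right)^{2} = \left(-28 + 323\right)^{2} = 295^{2} = 87025$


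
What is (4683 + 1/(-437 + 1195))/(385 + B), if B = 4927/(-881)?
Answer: 3127298915/253367564 ≈ 12.343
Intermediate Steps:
B = -4927/881 (B = 4927*(-1/881) = -4927/881 ≈ -5.5925)
(4683 + 1/(-437 + 1195))/(385 + B) = (4683 + 1/(-437 + 1195))/(385 - 4927/881) = (4683 + 1/758)/(334258/881) = (4683 + 1/758)*(881/334258) = (3549715/758)*(881/334258) = 3127298915/253367564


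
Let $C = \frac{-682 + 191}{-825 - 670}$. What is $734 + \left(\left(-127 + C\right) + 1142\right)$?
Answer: $\frac{2615246}{1495} \approx 1749.3$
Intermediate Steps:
$C = \frac{491}{1495}$ ($C = - \frac{491}{-1495} = \left(-491\right) \left(- \frac{1}{1495}\right) = \frac{491}{1495} \approx 0.32843$)
$734 + \left(\left(-127 + C\right) + 1142\right) = 734 + \left(\left(-127 + \frac{491}{1495}\right) + 1142\right) = 734 + \left(- \frac{189374}{1495} + 1142\right) = 734 + \frac{1517916}{1495} = \frac{2615246}{1495}$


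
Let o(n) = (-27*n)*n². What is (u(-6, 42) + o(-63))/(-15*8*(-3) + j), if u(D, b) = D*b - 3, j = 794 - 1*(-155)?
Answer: 6751014/1309 ≈ 5157.4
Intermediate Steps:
j = 949 (j = 794 + 155 = 949)
u(D, b) = -3 + D*b
o(n) = -27*n³
(u(-6, 42) + o(-63))/(-15*8*(-3) + j) = ((-3 - 6*42) - 27*(-63)³)/(-15*8*(-3) + 949) = ((-3 - 252) - 27*(-250047))/(-120*(-3) + 949) = (-255 + 6751269)/(360 + 949) = 6751014/1309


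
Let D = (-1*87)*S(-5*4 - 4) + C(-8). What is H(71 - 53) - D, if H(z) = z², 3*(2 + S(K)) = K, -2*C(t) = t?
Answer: -550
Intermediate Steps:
C(t) = -t/2
S(K) = -2 + K/3
D = 874 (D = (-1*87)*(-2 + (-5*4 - 4)/3) - ½*(-8) = -87*(-2 + (-20 - 4)/3) + 4 = -87*(-2 + (⅓)*(-24)) + 4 = -87*(-2 - 8) + 4 = -87*(-10) + 4 = 870 + 4 = 874)
H(71 - 53) - D = (71 - 53)² - 1*874 = 18² - 874 = 324 - 874 = -550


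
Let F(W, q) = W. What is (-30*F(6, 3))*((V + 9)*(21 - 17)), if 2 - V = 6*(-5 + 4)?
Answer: -12240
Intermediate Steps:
V = 8 (V = 2 - 6*(-5 + 4) = 2 - 6*(-1) = 2 - 1*(-6) = 2 + 6 = 8)
(-30*F(6, 3))*((V + 9)*(21 - 17)) = (-30*6)*((8 + 9)*(21 - 17)) = -3060*4 = -180*68 = -12240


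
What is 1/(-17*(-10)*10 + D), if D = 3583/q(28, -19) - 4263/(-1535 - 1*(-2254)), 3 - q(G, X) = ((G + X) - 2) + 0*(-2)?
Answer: 2876/2295971 ≈ 0.0012526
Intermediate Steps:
q(G, X) = 5 - G - X (q(G, X) = 3 - (((G + X) - 2) + 0*(-2)) = 3 - ((-2 + G + X) + 0) = 3 - (-2 + G + X) = 3 + (2 - G - X) = 5 - G - X)
D = -2593229/2876 (D = 3583/(5 - 1*28 - 1*(-19)) - 4263/(-1535 - 1*(-2254)) = 3583/(5 - 28 + 19) - 4263/(-1535 + 2254) = 3583/(-4) - 4263/719 = 3583*(-¼) - 4263*1/719 = -3583/4 - 4263/719 = -2593229/2876 ≈ -901.68)
1/(-17*(-10)*10 + D) = 1/(-17*(-10)*10 - 2593229/2876) = 1/(170*10 - 2593229/2876) = 1/(1700 - 2593229/2876) = 1/(2295971/2876) = 2876/2295971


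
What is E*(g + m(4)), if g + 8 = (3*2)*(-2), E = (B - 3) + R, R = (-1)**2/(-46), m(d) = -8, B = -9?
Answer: 7742/23 ≈ 336.61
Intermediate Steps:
R = -1/46 (R = 1*(-1/46) = -1/46 ≈ -0.021739)
E = -553/46 (E = (-9 - 3) - 1/46 = -12 - 1/46 = -553/46 ≈ -12.022)
g = -20 (g = -8 + (3*2)*(-2) = -8 + 6*(-2) = -8 - 12 = -20)
E*(g + m(4)) = -553*(-20 - 8)/46 = -553/46*(-28) = 7742/23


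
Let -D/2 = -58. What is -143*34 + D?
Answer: -4746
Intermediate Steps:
D = 116 (D = -2*(-58) = 116)
-143*34 + D = -143*34 + 116 = -4862 + 116 = -4746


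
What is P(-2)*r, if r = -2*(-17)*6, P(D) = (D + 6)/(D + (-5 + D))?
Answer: -272/3 ≈ -90.667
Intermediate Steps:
P(D) = (6 + D)/(-5 + 2*D)
r = 204 (r = 34*6 = 204)
P(-2)*r = ((6 - 2)/(-5 + 2*(-2)))*204 = (4/(-5 - 4))*204 = (4/(-9))*204 = -1/9*4*204 = -4/9*204 = -272/3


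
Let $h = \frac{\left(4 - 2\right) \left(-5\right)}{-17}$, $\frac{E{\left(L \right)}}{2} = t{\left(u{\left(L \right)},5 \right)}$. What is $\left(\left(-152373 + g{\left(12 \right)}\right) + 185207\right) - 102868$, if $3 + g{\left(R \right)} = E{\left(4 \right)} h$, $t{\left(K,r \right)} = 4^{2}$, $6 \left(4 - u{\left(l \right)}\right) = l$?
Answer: $- \frac{1190309}{17} \approx -70018.0$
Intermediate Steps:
$u{\left(l \right)} = 4 - \frac{l}{6}$
$t{\left(K,r \right)} = 16$
$E{\left(L \right)} = 32$ ($E{\left(L \right)} = 2 \cdot 16 = 32$)
$h = \frac{10}{17}$ ($h = 2 \left(-5\right) \left(- \frac{1}{17}\right) = \left(-10\right) \left(- \frac{1}{17}\right) = \frac{10}{17} \approx 0.58823$)
$g{\left(R \right)} = \frac{269}{17}$ ($g{\left(R \right)} = -3 + 32 \cdot \frac{10}{17} = -3 + \frac{320}{17} = \frac{269}{17}$)
$\left(\left(-152373 + g{\left(12 \right)}\right) + 185207\right) - 102868 = \left(\left(-152373 + \frac{269}{17}\right) + 185207\right) - 102868 = \left(- \frac{2590072}{17} + 185207\right) - 102868 = \frac{558447}{17} - 102868 = - \frac{1190309}{17}$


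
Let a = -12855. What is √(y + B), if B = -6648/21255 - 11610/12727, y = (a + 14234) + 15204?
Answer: √797767078778048665/6936215 ≈ 128.77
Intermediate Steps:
y = 16583 (y = (-12855 + 14234) + 15204 = 1379 + 15204 = 16583)
B = -8496914/6936215 (B = -6648*1/21255 - 11610*1/12727 = -2216/7085 - 11610/12727 = -8496914/6936215 ≈ -1.2250)
√(y + B) = √(16583 - 8496914/6936215) = √(115014756431/6936215) = √797767078778048665/6936215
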